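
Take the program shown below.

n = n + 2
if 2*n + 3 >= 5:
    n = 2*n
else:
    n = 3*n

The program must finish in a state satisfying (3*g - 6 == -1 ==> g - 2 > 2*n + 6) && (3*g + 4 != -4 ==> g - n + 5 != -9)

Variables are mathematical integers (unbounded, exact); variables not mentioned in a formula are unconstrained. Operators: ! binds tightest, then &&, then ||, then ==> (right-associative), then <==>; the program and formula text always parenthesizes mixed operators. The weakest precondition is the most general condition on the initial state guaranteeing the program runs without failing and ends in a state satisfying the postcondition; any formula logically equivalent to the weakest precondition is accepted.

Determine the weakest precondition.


Working backward. After the program, the postcondition (3*g - 6 == -1 ==> g - 2 > 2*n + 6) && (3*g + 4 != -4 ==> g - n + 5 != -9) must hold; in canonical form it is (3*g == 5 ==> g > 2*n + 8) && (3*g != -8 ==> g != n - 14).
Then branch requires (3*g == 5 ==> g > 4*n + 8) && (3*g != -8 ==> g != 2*n - 14); else branch requires (3*g == 5 ==> g > 6*n + 8) && (3*g != -8 ==> g != 3*n - 14).
Before the if: (2*n >= 2 ==> ((3*g == 5 ==> g > 4*n + 8) && (3*g != -8 ==> g != 2*n - 14))) && ((!(2*n >= 2)) ==> ((3*g == 5 ==> g > 6*n + 8) && (3*g != -8 ==> g != 3*n - 14)))
Before n := n + 2: (2*n >= -2 ==> ((3*g == 5 ==> g > 4*n + 16) && (3*g != -8 ==> g != 2*n - 10))) && ((!(2*n >= -2)) ==> ((3*g == 5 ==> g > 6*n + 20) && (3*g != -8 ==> g != 3*n - 8)))
Answer: WP = (2*n >= -2 ==> ((3*g == 5 ==> g > 4*n + 16) && (3*g != -8 ==> g != 2*n - 10))) && ((!(2*n >= -2)) ==> ((3*g == 5 ==> g > 6*n + 20) && (3*g != -8 ==> g != 3*n - 8)))


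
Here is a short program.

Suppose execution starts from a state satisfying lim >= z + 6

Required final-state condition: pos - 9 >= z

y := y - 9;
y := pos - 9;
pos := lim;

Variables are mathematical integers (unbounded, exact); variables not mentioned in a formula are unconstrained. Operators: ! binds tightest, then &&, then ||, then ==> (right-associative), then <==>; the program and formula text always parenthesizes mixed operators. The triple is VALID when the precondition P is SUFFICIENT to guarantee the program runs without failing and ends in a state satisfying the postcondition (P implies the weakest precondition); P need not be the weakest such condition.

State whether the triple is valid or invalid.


Working backward. After the program, the postcondition pos - 9 >= z must hold; in canonical form it is pos >= z + 9.
Before pos := lim: lim >= z + 9
Before y := pos - 9: lim >= z + 9
Before y := y - 9: lim >= z + 9
The weakest precondition is lim >= z + 9.
Check whether lim >= z + 6 implies it.
Countermodel: at the initial state lim = 0, z = -6, the precondition holds but the weakest precondition fails.
Answer: invalid


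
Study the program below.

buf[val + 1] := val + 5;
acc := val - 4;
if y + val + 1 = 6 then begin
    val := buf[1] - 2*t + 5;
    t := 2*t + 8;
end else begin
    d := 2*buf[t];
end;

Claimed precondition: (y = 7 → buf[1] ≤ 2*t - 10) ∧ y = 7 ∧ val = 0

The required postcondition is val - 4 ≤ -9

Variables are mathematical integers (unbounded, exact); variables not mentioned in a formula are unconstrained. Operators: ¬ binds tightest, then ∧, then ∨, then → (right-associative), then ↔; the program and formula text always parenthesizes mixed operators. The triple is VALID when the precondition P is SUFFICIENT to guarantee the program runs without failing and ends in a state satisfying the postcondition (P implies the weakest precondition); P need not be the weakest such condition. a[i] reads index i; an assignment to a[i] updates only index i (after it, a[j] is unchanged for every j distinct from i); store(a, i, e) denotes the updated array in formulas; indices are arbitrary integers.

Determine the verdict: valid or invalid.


Working backward. After the program, the postcondition val - 4 ≤ -9 must hold; in canonical form it is val ≤ -5.
Then branch requires buf[1] ≤ 2*t - 10; else branch requires val ≤ -5.
Before the if: (val + y = 5 → buf[1] ≤ 2*t - 10) ∧ ((¬(val + y = 5)) → val ≤ -5)
Before acc := val - 4: (val + y = 5 → buf[1] ≤ 2*t - 10) ∧ ((¬(val + y = 5)) → val ≤ -5)
Before buf[val + 1] := val + 5: (val + y = 5 → store(buf, val + 1, val + 5)[1] ≤ 2*t - 10) ∧ ((¬(val + y = 5)) → val ≤ -5)
The weakest precondition is (val + y = 5 → store(buf, val + 1, val + 5)[1] ≤ 2*t - 10) ∧ ((¬(val + y = 5)) → val ≤ -5).
Check whether (y = 7 → buf[1] ≤ 2*t - 10) ∧ y = 7 ∧ val = 0 implies it.
Countermodel: at the initial state buf = {[1] = -10, elsewhere -10}, t = 0, val = 0, y = 7, the precondition holds but the weakest precondition fails.
Answer: invalid


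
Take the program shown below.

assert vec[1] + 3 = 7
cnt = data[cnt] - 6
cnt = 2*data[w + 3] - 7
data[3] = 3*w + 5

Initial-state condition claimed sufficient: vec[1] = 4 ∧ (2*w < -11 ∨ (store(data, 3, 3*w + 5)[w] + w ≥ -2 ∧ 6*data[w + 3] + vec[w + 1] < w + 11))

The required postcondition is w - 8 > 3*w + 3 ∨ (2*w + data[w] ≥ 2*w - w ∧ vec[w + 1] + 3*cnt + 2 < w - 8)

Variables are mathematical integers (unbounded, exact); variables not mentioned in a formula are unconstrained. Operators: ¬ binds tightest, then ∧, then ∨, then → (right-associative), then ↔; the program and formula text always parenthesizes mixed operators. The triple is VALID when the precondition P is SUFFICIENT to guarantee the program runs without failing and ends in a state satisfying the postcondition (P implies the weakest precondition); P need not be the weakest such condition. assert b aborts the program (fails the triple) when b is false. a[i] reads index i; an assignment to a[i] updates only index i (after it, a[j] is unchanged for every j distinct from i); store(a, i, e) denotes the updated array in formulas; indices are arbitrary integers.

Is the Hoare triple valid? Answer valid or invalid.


Working backward. After the program, the postcondition w - 8 > 3*w + 3 ∨ (2*w + data[w] ≥ 2*w - w ∧ vec[w + 1] + 3*cnt + 2 < w - 8) must hold; in canonical form it is 2*w < -11 ∨ (data[w] + w ≥ 0 ∧ vec[w + 1] + 3*cnt < w - 10).
Before data[3] := 3*w + 5: 2*w < -11 ∨ (store(data, 3, 3*w + 5)[w] + w ≥ 0 ∧ vec[w + 1] + 3*cnt < w - 10)
Before cnt := 2*data[w + 3] - 7: 2*w < -11 ∨ (store(data, 3, 3*w + 5)[w] + w ≥ 0 ∧ 6*data[w + 3] + vec[w + 1] < w + 11)
Before cnt := data[cnt] - 6: 2*w < -11 ∨ (store(data, 3, 3*w + 5)[w] + w ≥ 0 ∧ 6*data[w + 3] + vec[w + 1] < w + 11)
Before assert vec[1] + 3 = 7: vec[1] = 4 ∧ (2*w < -11 ∨ (store(data, 3, 3*w + 5)[w] + w ≥ 0 ∧ 6*data[w + 3] + vec[w + 1] < w + 11))
The weakest precondition is vec[1] = 4 ∧ (2*w < -11 ∨ (store(data, 3, 3*w + 5)[w] + w ≥ 0 ∧ 6*data[w + 3] + vec[w + 1] < w + 11)).
Check whether vec[1] = 4 ∧ (2*w < -11 ∨ (store(data, 3, 3*w + 5)[w] + w ≥ -2 ∧ 6*data[w + 3] + vec[w + 1] < w + 11)) implies it.
Countermodel: at the initial state data = {[1] = 7, [2] = -3, [3] = 7, [5] = -7040, elsewhere 7}, vec = {[1] = 4, [2] = 6, [3] = -15521, [5] = 6, elsewhere 6}, w = 2, the precondition holds but the weakest precondition fails.
Answer: invalid


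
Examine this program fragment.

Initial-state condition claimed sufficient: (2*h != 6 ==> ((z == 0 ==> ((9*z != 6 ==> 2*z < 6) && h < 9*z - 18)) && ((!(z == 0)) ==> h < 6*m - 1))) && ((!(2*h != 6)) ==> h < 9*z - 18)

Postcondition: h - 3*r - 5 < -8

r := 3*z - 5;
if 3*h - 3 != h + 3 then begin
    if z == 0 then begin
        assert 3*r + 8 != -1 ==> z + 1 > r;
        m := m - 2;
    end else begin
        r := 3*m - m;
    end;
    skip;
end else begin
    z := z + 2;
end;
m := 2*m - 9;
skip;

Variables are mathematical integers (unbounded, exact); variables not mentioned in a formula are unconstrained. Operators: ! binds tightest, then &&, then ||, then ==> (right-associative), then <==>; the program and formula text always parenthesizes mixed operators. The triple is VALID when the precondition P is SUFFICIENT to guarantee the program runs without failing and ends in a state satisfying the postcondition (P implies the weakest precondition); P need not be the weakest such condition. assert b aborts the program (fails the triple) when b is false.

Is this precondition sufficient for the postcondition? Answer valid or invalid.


Working backward. After the program, the postcondition h - 3*r - 5 < -8 must hold; in canonical form it is h < 3*r - 3.
Before skip: h < 3*r - 3
Before m := 2*m - 9: h < 3*r - 3
Then branch requires (z == 0 ==> ((3*r != -9 ==> z > r - 1) && h < 3*r - 3)) && ((!(z == 0)) ==> h < 6*m - 3); else branch requires h < 3*r - 3.
Before the if: (2*h != 6 ==> ((z == 0 ==> ((3*r != -9 ==> z > r - 1) && h < 3*r - 3)) && ((!(z == 0)) ==> h < 6*m - 3))) && ((!(2*h != 6)) ==> h < 3*r - 3)
Before r := 3*z - 5: (2*h != 6 ==> ((z == 0 ==> ((9*z != 6 ==> 2*z < 6) && h < 9*z - 18)) && ((!(z == 0)) ==> h < 6*m - 3))) && ((!(2*h != 6)) ==> h < 9*z - 18)
The weakest precondition is (2*h != 6 ==> ((z == 0 ==> ((9*z != 6 ==> 2*z < 6) && h < 9*z - 18)) && ((!(z == 0)) ==> h < 6*m - 3))) && ((!(2*h != 6)) ==> h < 9*z - 18).
Check whether (2*h != 6 ==> ((z == 0 ==> ((9*z != 6 ==> 2*z < 6) && h < 9*z - 18)) && ((!(z == 0)) ==> h < 6*m - 1))) && ((!(2*h != 6)) ==> h < 9*z - 18) implies it.
Countermodel: at the initial state h = -2, m = 0, z = 1, the precondition holds but the weakest precondition fails.
Answer: invalid


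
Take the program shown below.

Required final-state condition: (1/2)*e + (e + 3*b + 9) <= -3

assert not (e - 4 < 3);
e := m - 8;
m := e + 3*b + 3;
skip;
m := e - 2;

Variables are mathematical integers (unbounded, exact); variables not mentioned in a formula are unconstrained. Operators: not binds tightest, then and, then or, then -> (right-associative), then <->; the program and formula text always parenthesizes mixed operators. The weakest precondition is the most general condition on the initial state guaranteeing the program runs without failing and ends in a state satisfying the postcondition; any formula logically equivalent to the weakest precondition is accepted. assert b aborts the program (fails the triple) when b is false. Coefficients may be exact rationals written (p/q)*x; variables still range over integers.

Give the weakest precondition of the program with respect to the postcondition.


Working backward. After the program, the postcondition (1/2)*e + (e + 3*b + 9) <= -3 must hold; in canonical form it is 3*b + (3/2)*e <= -12.
Before m := e - 2: 3*b + (3/2)*e <= -12
Before skip: 3*b + (3/2)*e <= -12
Before m := e + 3*b + 3: 3*b + (3/2)*e <= -12
Before e := m - 8: 3*b + (3/2)*m <= 0
Before assert not (e - 4 < 3): (not (e < 7)) and 3*b + (3/2)*m <= 0
Answer: WP = (not (e < 7)) and 3*b + (3/2)*m <= 0


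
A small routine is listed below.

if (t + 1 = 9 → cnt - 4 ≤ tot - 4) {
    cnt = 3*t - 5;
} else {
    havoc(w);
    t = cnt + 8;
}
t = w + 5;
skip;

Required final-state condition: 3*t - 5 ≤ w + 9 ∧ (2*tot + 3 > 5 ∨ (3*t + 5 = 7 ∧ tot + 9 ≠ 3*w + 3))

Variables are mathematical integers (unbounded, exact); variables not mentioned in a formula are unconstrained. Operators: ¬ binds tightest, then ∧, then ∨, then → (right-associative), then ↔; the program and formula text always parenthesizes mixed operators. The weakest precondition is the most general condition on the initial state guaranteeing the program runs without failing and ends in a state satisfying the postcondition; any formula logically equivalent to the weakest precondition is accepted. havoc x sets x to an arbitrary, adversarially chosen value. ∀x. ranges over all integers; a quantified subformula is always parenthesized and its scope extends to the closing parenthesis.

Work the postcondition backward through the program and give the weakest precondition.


Working backward. After the program, the postcondition 3*t - 5 ≤ w + 9 ∧ (2*tot + 3 > 5 ∨ (3*t + 5 = 7 ∧ tot + 9 ≠ 3*w + 3)) must hold; in canonical form it is 3*t ≤ w + 14 ∧ (2*tot > 2 ∨ (3*t = 2 ∧ tot ≠ 3*w - 6)).
Before skip: 3*t ≤ w + 14 ∧ (2*tot > 2 ∨ (3*t = 2 ∧ tot ≠ 3*w - 6))
Before t := w + 5: 2*w ≤ -1 ∧ (2*tot > 2 ∨ (3*w = -13 ∧ tot ≠ 3*w - 6))
Then branch requires 2*w ≤ -1 ∧ (2*tot > 2 ∨ (3*w = -13 ∧ tot ≠ 3*w - 6)); else branch requires ∀w_1. (2*w_1 ≤ -1 ∧ (2*tot > 2 ∨ (3*w_1 = -13 ∧ tot ≠ 3*w_1 - 6))).
Before the if: ((t = 8 → cnt ≤ tot) → (2*w ≤ -1 ∧ (2*tot > 2 ∨ (3*w = -13 ∧ tot ≠ 3*w - 6)))) ∧ ((¬(t = 8 → cnt ≤ tot)) → (∀w_1. (2*w_1 ≤ -1 ∧ (2*tot > 2 ∨ (3*w_1 = -13 ∧ tot ≠ 3*w_1 - 6)))))
Answer: WP = ((t = 8 → cnt ≤ tot) → (2*w ≤ -1 ∧ (2*tot > 2 ∨ (3*w = -13 ∧ tot ≠ 3*w - 6)))) ∧ ((¬(t = 8 → cnt ≤ tot)) → (∀w_1. (2*w_1 ≤ -1 ∧ (2*tot > 2 ∨ (3*w_1 = -13 ∧ tot ≠ 3*w_1 - 6)))))


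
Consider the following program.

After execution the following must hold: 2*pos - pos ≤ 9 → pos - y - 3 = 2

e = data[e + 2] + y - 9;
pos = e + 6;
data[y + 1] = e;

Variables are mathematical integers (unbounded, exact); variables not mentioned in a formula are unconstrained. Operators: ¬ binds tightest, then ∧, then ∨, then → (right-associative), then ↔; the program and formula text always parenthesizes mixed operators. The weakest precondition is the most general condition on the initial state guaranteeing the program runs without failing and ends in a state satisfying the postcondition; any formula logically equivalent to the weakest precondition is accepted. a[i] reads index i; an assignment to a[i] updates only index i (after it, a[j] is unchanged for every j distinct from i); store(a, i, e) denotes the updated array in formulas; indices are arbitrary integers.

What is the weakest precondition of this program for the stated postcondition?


Working backward. After the program, the postcondition 2*pos - pos ≤ 9 → pos - y - 3 = 2 must hold; in canonical form it is pos ≤ 9 → pos = y + 5.
Before data[y + 1] := e: pos ≤ 9 → pos = y + 5
Before pos := e + 6: e ≤ 3 → e = y - 1
Before e := data[e + 2] + y - 9: data[e + 2] + y ≤ 12 → data[e + 2] = 8
Answer: WP = data[e + 2] + y ≤ 12 → data[e + 2] = 8


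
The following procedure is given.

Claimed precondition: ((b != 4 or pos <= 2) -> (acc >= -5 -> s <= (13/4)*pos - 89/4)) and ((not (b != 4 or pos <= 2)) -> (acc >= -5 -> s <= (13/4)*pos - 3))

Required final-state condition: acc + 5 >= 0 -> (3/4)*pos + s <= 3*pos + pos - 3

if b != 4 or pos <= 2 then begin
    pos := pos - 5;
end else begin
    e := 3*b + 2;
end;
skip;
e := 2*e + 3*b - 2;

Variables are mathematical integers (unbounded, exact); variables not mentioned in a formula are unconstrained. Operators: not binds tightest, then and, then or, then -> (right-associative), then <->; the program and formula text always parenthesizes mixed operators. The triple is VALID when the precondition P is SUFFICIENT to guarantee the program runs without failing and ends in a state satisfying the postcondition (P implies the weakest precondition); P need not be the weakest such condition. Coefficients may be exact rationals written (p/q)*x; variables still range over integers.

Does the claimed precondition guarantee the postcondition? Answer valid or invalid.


Working backward. After the program, the postcondition acc + 5 >= 0 -> (3/4)*pos + s <= 3*pos + pos - 3 must hold; in canonical form it is acc >= -5 -> s <= (13/4)*pos - 3.
Before e := 2*e + 3*b - 2: acc >= -5 -> s <= (13/4)*pos - 3
Before skip: acc >= -5 -> s <= (13/4)*pos - 3
Then branch requires acc >= -5 -> s <= (13/4)*pos - 77/4; else branch requires acc >= -5 -> s <= (13/4)*pos - 3.
Before the if: ((b != 4 or pos <= 2) -> (acc >= -5 -> s <= (13/4)*pos - 77/4)) and ((not (b != 4 or pos <= 2)) -> (acc >= -5 -> s <= (13/4)*pos - 3))
The weakest precondition is ((b != 4 or pos <= 2) -> (acc >= -5 -> s <= (13/4)*pos - 77/4)) and ((not (b != 4 or pos <= 2)) -> (acc >= -5 -> s <= (13/4)*pos - 3)).
Check whether ((b != 4 or pos <= 2) -> (acc >= -5 -> s <= (13/4)*pos - 89/4)) and ((not (b != 4 or pos <= 2)) -> (acc >= -5 -> s <= (13/4)*pos - 3)) implies it.
Every state satisfying the precondition satisfies the weakest precondition: the implication holds.
Answer: valid


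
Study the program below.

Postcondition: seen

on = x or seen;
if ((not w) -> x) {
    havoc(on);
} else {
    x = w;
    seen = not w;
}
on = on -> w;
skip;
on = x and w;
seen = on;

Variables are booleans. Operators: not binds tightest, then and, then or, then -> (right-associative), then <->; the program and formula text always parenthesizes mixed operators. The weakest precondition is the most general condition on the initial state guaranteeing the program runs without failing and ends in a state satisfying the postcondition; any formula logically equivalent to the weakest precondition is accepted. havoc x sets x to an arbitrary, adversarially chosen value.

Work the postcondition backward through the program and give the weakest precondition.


Working backward. After the program, seen must hold.
Before seen := on: on
Before on := x and w: x and w
Before skip: x and w
Before on := on -> w: x and w
Then branch requires x and w; else branch requires w.
Before the if: (((not w) -> x) -> (x and w)) and ((not ((not w) -> x)) -> w)
Before on := x or seen: (((not w) -> x) -> (x and w)) and ((not ((not w) -> x)) -> w)
Answer: WP = (((not w) -> x) -> (x and w)) and ((not ((not w) -> x)) -> w)


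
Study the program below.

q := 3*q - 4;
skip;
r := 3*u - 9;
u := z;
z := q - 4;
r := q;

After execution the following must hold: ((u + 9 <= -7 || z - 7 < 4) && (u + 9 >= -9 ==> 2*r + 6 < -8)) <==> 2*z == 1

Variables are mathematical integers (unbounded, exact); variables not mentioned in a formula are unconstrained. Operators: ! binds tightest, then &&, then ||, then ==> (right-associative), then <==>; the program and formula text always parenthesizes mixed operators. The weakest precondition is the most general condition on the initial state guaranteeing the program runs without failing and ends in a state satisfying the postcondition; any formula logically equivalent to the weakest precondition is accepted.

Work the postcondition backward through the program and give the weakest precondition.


Working backward. After the program, the postcondition ((u + 9 <= -7 || z - 7 < 4) && (u + 9 >= -9 ==> 2*r + 6 < -8)) <==> 2*z == 1 must hold; in canonical form it is ((u <= -16 || z < 11) && (u >= -18 ==> 2*r < -14)) <==> 2*z == 1.
Before r := q: ((u <= -16 || z < 11) && (u >= -18 ==> 2*q < -14)) <==> 2*z == 1
Before z := q - 4: ((u <= -16 || q < 15) && (u >= -18 ==> 2*q < -14)) <==> 2*q == 9
Before u := z: ((z <= -16 || q < 15) && (z >= -18 ==> 2*q < -14)) <==> 2*q == 9
Before r := 3*u - 9: ((z <= -16 || q < 15) && (z >= -18 ==> 2*q < -14)) <==> 2*q == 9
Before skip: ((z <= -16 || q < 15) && (z >= -18 ==> 2*q < -14)) <==> 2*q == 9
Before q := 3*q - 4: ((z <= -16 || 3*q < 19) && (z >= -18 ==> 6*q < -6)) <==> 6*q == 17
Answer: WP = ((z <= -16 || 3*q < 19) && (z >= -18 ==> 6*q < -6)) <==> 6*q == 17


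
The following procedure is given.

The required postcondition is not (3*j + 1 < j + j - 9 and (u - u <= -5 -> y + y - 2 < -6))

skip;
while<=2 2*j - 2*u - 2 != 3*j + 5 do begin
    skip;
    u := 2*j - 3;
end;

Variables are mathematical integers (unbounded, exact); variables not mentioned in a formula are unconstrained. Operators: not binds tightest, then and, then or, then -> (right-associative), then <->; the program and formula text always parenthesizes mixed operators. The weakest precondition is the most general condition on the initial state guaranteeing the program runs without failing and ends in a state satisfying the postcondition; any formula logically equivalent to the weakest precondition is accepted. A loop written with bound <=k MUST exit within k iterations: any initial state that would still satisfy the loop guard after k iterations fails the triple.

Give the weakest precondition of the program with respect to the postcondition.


Working backward. After the program, the postcondition not (3*j + 1 < j + j - 9 and (u - u <= -5 -> y + y - 2 < -6)) must hold; in canonical form it is not (j < -10).
Before the loop (bound <=2), unroll the exhaustion recursion (WP_0 = exit-now case; WP_j = one more guarded iteration, up to j = 2):
  WP_0: (not (j + 2*u != -7)) and (not (j < -10))
  WP_1: (j + 2*u != -7 -> ((not (5*j != -1)) and (not (j < -10)))) and ((not (j + 2*u != -7)) -> (not (j < -10)))
  WP_2: (j + 2*u != -7 -> ((5*j != -1 -> ((not (5*j != -1)) and (not (j < -10)))) and ((not (5*j != -1)) -> (not (j < -10))))) and ((not (j + 2*u != -7)) -> (not (j < -10)))
So before the loop: (j + 2*u != -7 -> ((5*j != -1 -> ((not (5*j != -1)) and (not (j < -10)))) and ((not (5*j != -1)) -> (not (j < -10))))) and ((not (j + 2*u != -7)) -> (not (j < -10)))
Before skip: (j + 2*u != -7 -> ((5*j != -1 -> ((not (5*j != -1)) and (not (j < -10)))) and ((not (5*j != -1)) -> (not (j < -10))))) and ((not (j + 2*u != -7)) -> (not (j < -10)))
Answer: WP = (j + 2*u != -7 -> ((5*j != -1 -> ((not (5*j != -1)) and (not (j < -10)))) and ((not (5*j != -1)) -> (not (j < -10))))) and ((not (j + 2*u != -7)) -> (not (j < -10)))


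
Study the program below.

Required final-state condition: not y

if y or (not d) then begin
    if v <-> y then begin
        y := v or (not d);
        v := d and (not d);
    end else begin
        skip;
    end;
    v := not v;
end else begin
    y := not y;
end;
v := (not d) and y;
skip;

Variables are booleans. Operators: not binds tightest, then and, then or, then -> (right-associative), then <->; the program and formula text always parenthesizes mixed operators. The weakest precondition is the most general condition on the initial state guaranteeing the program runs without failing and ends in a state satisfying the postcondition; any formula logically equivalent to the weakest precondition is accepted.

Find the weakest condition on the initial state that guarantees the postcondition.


Working backward. After the program, not y must hold.
Before skip: not y
Before v := (not d) and y: not y
Then branch requires ((v <-> y) -> (not (v or (not d)))) and ((not (v <-> y)) -> (not y)); else branch requires y.
Before the if: ((y or (not d)) -> (((v <-> y) -> (not (v or (not d)))) and ((not (v <-> y)) -> (not y)))) and ((not (y or (not d))) -> y)
Answer: WP = ((y or (not d)) -> (((v <-> y) -> (not (v or (not d)))) and ((not (v <-> y)) -> (not y)))) and ((not (y or (not d))) -> y)


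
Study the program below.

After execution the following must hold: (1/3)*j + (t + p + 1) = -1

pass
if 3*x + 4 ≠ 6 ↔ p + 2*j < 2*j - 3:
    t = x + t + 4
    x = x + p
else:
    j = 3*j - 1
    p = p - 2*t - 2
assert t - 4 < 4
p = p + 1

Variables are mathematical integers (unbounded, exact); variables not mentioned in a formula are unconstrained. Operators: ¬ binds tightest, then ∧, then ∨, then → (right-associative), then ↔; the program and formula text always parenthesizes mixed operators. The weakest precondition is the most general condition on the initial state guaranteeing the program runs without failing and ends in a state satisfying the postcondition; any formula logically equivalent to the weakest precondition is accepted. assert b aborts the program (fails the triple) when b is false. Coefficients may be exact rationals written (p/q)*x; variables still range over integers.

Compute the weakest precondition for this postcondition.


Working backward. After the program, the postcondition (1/3)*j + (t + p + 1) = -1 must hold; in canonical form it is (1/3)*j + p + t = -2.
Before p := p + 1: (1/3)*j + p + t = -3
Before assert t - 4 < 4: t < 8 ∧ (1/3)*j + p + t = -3
Then branch requires t + x < 4 ∧ (1/3)*j + p + t + x = -7; else branch requires t < 8 ∧ j + p = t - 2/3.
Before the if: ((3*x ≠ 2 ↔ p < -3) → (t + x < 4 ∧ (1/3)*j + p + t + x = -7)) ∧ ((¬(3*x ≠ 2 ↔ p < -3)) → (t < 8 ∧ j + p = t - 2/3))
Before skip: ((3*x ≠ 2 ↔ p < -3) → (t + x < 4 ∧ (1/3)*j + p + t + x = -7)) ∧ ((¬(3*x ≠ 2 ↔ p < -3)) → (t < 8 ∧ j + p = t - 2/3))
Answer: WP = ((3*x ≠ 2 ↔ p < -3) → (t + x < 4 ∧ (1/3)*j + p + t + x = -7)) ∧ ((¬(3*x ≠ 2 ↔ p < -3)) → (t < 8 ∧ j + p = t - 2/3))


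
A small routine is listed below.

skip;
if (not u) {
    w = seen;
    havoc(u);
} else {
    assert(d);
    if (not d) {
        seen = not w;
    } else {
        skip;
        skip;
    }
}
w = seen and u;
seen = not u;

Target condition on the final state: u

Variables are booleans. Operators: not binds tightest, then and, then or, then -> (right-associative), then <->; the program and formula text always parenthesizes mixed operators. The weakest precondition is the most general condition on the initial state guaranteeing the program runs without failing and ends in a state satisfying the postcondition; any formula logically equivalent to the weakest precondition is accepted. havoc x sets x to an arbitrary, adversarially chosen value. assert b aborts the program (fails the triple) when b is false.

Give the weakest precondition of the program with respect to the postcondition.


Working backward. After the program, u must hold.
Before seen := not u: u
Before w := seen and u: u
Then branch requires false; else branch requires d and ((not d) -> u) and (d -> u).
Before the if: u and (u -> (d and ((not d) -> u) and (d -> u)))
Before skip: u and (u -> (d and ((not d) -> u) and (d -> u)))
Answer: WP = u and (u -> (d and ((not d) -> u) and (d -> u)))


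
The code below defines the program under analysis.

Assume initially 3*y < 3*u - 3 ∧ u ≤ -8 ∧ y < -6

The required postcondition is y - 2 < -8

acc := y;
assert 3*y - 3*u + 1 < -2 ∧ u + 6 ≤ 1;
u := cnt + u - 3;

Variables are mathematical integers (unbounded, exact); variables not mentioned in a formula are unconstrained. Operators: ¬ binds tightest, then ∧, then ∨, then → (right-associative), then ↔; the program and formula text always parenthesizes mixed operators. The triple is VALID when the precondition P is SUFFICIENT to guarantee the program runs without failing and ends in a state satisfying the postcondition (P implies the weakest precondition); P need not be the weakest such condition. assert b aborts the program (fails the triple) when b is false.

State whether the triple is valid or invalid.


Working backward. After the program, the postcondition y - 2 < -8 must hold; in canonical form it is y < -6.
Before u := cnt + u - 3: y < -6
Before assert 3*y - 3*u + 1 < -2 ∧ u + 6 ≤ 1: 3*y < 3*u - 3 ∧ u ≤ -5 ∧ y < -6
Before acc := y: 3*y < 3*u - 3 ∧ u ≤ -5 ∧ y < -6
The weakest precondition is 3*y < 3*u - 3 ∧ u ≤ -5 ∧ y < -6.
Check whether 3*y < 3*u - 3 ∧ u ≤ -8 ∧ y < -6 implies it.
Every state satisfying the precondition satisfies the weakest precondition: the implication holds.
Answer: valid


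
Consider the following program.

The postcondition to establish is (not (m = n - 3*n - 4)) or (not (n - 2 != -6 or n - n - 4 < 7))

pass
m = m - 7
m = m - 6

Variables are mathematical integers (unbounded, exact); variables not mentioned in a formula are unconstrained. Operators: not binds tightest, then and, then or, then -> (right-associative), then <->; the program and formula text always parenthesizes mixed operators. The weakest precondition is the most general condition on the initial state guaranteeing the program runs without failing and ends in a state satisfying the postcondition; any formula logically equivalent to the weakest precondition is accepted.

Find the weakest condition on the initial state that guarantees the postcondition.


Working backward. After the program, the postcondition (not (m = n - 3*n - 4)) or (not (n - 2 != -6 or n - n - 4 < 7)) must hold; in canonical form it is not (m + 2*n = -4).
Before m := m - 6: not (m + 2*n = 2)
Before m := m - 7: not (m + 2*n = 9)
Before skip: not (m + 2*n = 9)
Answer: WP = not (m + 2*n = 9)


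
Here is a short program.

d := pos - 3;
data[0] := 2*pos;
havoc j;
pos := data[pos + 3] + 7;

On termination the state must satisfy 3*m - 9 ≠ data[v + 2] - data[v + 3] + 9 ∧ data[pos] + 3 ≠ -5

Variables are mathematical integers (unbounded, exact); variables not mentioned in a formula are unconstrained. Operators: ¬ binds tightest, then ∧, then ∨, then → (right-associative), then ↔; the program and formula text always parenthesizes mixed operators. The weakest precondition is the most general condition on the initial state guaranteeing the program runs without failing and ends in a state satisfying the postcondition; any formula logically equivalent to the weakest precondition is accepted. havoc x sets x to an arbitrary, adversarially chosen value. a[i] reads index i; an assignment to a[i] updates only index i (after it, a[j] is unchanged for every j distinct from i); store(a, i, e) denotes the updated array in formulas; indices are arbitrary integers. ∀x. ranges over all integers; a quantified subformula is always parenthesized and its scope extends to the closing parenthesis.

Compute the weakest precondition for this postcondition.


Working backward. After the program, the postcondition 3*m - 9 ≠ data[v + 2] - data[v + 3] + 9 ∧ data[pos] + 3 ≠ -5 must hold; in canonical form it is data[v + 3] + 3*m ≠ data[v + 2] + 18 ∧ data[pos] ≠ -8.
Before pos := data[pos + 3] + 7: data[v + 3] + 3*m ≠ data[v + 2] + 18 ∧ data[data[pos + 3] + 7] ≠ -8
Before havoc j: data[v + 3] + 3*m ≠ data[v + 2] + 18 ∧ data[data[pos + 3] + 7] ≠ -8
Before data[0] := 2*pos: store(data, 0, 2*pos)[v + 3] + 3*m ≠ store(data, 0, 2*pos)[v + 2] + 18 ∧ store(data, 0, 2*pos)[store(data, 0, 2*pos)[pos + 3] + 7] ≠ -8
Before d := pos - 3: store(data, 0, 2*pos)[v + 3] + 3*m ≠ store(data, 0, 2*pos)[v + 2] + 18 ∧ store(data, 0, 2*pos)[store(data, 0, 2*pos)[pos + 3] + 7] ≠ -8
Answer: WP = store(data, 0, 2*pos)[v + 3] + 3*m ≠ store(data, 0, 2*pos)[v + 2] + 18 ∧ store(data, 0, 2*pos)[store(data, 0, 2*pos)[pos + 3] + 7] ≠ -8


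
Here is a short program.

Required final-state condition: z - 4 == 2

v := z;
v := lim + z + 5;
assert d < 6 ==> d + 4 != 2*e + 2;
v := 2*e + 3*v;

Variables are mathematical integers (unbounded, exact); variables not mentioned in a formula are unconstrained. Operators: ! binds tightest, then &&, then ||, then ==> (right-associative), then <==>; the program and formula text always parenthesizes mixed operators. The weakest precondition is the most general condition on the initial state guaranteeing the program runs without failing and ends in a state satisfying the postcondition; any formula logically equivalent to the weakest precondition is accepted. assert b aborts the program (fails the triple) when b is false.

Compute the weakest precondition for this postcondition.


Working backward. After the program, the postcondition z - 4 == 2 must hold; in canonical form it is z == 6.
Before v := 2*e + 3*v: z == 6
Before assert d < 6 ==> d + 4 != 2*e + 2: (d < 6 ==> d != 2*e - 2) && z == 6
Before v := lim + z + 5: (d < 6 ==> d != 2*e - 2) && z == 6
Before v := z: (d < 6 ==> d != 2*e - 2) && z == 6
Answer: WP = (d < 6 ==> d != 2*e - 2) && z == 6


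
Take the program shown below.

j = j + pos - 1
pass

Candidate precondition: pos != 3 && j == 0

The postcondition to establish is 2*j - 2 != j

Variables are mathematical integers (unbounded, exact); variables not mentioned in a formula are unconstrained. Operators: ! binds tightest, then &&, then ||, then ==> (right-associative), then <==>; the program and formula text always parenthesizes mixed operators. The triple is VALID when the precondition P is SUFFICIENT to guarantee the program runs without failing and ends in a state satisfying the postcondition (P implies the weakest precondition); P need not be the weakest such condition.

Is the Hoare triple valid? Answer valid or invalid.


Working backward. After the program, the postcondition 2*j - 2 != j must hold; in canonical form it is j != 2.
Before skip: j != 2
Before j := j + pos - 1: j + pos != 3
The weakest precondition is j + pos != 3.
Check whether pos != 3 && j == 0 implies it.
Every state satisfying the precondition satisfies the weakest precondition: the implication holds.
Answer: valid


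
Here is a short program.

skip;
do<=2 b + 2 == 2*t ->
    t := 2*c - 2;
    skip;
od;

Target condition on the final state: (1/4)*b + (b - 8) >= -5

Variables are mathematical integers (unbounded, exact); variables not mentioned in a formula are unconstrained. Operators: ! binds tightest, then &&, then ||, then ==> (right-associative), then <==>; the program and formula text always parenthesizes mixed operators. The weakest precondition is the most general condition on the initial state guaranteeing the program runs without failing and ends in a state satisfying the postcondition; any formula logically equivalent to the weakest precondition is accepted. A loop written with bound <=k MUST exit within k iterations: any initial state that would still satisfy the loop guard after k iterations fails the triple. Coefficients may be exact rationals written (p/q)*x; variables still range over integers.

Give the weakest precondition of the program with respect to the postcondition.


Working backward. After the program, the postcondition (1/4)*b + (b - 8) >= -5 must hold; in canonical form it is (5/4)*b >= 3.
Before the loop (bound <=2), unroll the exhaustion recursion (WP_0 = exit-now case; WP_j = one more guarded iteration, up to j = 2):
  WP_0: (!(b == 2*t - 2)) && (5/4)*b >= 3
  WP_1: (b == 2*t - 2 ==> ((!(b == 4*c - 6)) && (5/4)*b >= 3)) && ((!(b == 2*t - 2)) ==> (5/4)*b >= 3)
  WP_2: (b == 2*t - 2 ==> ((b == 4*c - 6 ==> ((!(b == 4*c - 6)) && (5/4)*b >= 3)) && ((!(b == 4*c - 6)) ==> (5/4)*b >= 3))) && ((!(b == 2*t - 2)) ==> (5/4)*b >= 3)
So before the loop: (b == 2*t - 2 ==> ((b == 4*c - 6 ==> ((!(b == 4*c - 6)) && (5/4)*b >= 3)) && ((!(b == 4*c - 6)) ==> (5/4)*b >= 3))) && ((!(b == 2*t - 2)) ==> (5/4)*b >= 3)
Before skip: (b == 2*t - 2 ==> ((b == 4*c - 6 ==> ((!(b == 4*c - 6)) && (5/4)*b >= 3)) && ((!(b == 4*c - 6)) ==> (5/4)*b >= 3))) && ((!(b == 2*t - 2)) ==> (5/4)*b >= 3)
Answer: WP = (b == 2*t - 2 ==> ((b == 4*c - 6 ==> ((!(b == 4*c - 6)) && (5/4)*b >= 3)) && ((!(b == 4*c - 6)) ==> (5/4)*b >= 3))) && ((!(b == 2*t - 2)) ==> (5/4)*b >= 3)


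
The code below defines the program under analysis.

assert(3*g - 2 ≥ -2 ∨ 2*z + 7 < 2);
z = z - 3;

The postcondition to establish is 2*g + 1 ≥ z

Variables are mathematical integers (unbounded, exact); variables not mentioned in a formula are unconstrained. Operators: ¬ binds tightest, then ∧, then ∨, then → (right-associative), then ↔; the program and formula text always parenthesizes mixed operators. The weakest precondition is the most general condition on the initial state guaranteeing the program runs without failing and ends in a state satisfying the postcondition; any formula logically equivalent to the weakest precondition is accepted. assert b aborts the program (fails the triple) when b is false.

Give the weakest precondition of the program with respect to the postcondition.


Working backward. After the program, the postcondition 2*g + 1 ≥ z must hold; in canonical form it is 2*g ≥ z - 1.
Before z := z - 3: 2*g ≥ z - 4
Before assert 3*g - 2 ≥ -2 ∨ 2*z + 7 < 2: (3*g ≥ 0 ∨ 2*z < -5) ∧ 2*g ≥ z - 4
Answer: WP = (3*g ≥ 0 ∨ 2*z < -5) ∧ 2*g ≥ z - 4


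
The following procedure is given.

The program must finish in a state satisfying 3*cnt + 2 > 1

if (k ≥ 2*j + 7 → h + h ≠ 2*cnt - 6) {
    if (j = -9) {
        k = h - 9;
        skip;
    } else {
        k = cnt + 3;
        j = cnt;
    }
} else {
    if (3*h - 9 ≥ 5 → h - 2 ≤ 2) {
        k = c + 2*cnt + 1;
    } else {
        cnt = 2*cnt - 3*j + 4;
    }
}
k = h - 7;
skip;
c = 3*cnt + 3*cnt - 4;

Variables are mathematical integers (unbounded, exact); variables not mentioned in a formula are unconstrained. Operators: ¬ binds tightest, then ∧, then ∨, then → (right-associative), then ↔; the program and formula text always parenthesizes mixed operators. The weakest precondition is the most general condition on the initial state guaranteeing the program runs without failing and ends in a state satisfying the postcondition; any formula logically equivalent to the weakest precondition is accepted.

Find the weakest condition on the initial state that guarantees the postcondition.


Working backward. After the program, the postcondition 3*cnt + 2 > 1 must hold; in canonical form it is 3*cnt > -1.
Before c := 3*cnt + 3*cnt - 4: 3*cnt > -1
Before skip: 3*cnt > -1
Before k := h - 7: 3*cnt > -1
Then branch requires (j = -9 → 3*cnt > -1) ∧ ((¬(j = -9)) → 3*cnt > -1); else branch requires ((3*h ≥ 14 → h ≤ 4) → 3*cnt > -1) ∧ ((¬(3*h ≥ 14 → h ≤ 4)) → 6*cnt > 9*j - 13).
Before the if: ((k ≥ 2*j + 7 → 2*h ≠ 2*cnt - 6) → ((j = -9 → 3*cnt > -1) ∧ ((¬(j = -9)) → 3*cnt > -1))) ∧ ((¬(k ≥ 2*j + 7 → 2*h ≠ 2*cnt - 6)) → (((3*h ≥ 14 → h ≤ 4) → 3*cnt > -1) ∧ ((¬(3*h ≥ 14 → h ≤ 4)) → 6*cnt > 9*j - 13)))
Answer: WP = ((k ≥ 2*j + 7 → 2*h ≠ 2*cnt - 6) → ((j = -9 → 3*cnt > -1) ∧ ((¬(j = -9)) → 3*cnt > -1))) ∧ ((¬(k ≥ 2*j + 7 → 2*h ≠ 2*cnt - 6)) → (((3*h ≥ 14 → h ≤ 4) → 3*cnt > -1) ∧ ((¬(3*h ≥ 14 → h ≤ 4)) → 6*cnt > 9*j - 13)))


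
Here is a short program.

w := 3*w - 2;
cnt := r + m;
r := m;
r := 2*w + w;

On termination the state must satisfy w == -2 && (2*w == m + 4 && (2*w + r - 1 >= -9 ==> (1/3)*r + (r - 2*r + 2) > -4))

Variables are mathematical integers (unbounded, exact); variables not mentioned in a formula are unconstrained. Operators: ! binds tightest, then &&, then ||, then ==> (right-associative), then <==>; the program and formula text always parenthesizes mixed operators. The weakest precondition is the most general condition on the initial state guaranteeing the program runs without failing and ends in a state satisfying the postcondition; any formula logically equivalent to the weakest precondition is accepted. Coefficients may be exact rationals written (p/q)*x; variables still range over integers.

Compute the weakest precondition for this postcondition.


Working backward. After the program, the postcondition w == -2 && (2*w == m + 4 && (2*w + r - 1 >= -9 ==> (1/3)*r + (r - 2*r + 2) > -4)) must hold; in canonical form it is w == -2 && 2*w == m + 4 && (r + 2*w >= -8 ==> (2/3)*r < 6).
Before r := 2*w + w: w == -2 && 2*w == m + 4 && (5*w >= -8 ==> 2*w < 6)
Before r := m: w == -2 && 2*w == m + 4 && (5*w >= -8 ==> 2*w < 6)
Before cnt := r + m: w == -2 && 2*w == m + 4 && (5*w >= -8 ==> 2*w < 6)
Before w := 3*w - 2: 3*w == 0 && 6*w == m + 8 && (15*w >= 2 ==> 6*w < 10)
Answer: WP = 3*w == 0 && 6*w == m + 8 && (15*w >= 2 ==> 6*w < 10)


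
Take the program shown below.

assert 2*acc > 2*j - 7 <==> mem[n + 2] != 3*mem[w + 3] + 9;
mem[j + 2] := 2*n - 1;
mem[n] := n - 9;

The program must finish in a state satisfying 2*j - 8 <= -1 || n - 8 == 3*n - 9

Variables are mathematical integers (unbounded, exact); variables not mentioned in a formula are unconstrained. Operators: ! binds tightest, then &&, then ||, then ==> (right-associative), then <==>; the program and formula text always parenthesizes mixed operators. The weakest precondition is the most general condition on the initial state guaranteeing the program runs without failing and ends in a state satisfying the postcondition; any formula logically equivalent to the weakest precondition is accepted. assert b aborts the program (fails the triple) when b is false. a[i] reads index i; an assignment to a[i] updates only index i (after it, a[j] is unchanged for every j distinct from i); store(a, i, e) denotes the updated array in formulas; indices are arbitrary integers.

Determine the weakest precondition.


Working backward. After the program, the postcondition 2*j - 8 <= -1 || n - 8 == 3*n - 9 must hold; in canonical form it is 2*j <= 7 || 2*n == 1.
Before mem[n] := n - 9: 2*j <= 7 || 2*n == 1
Before mem[j + 2] := 2*n - 1: 2*j <= 7 || 2*n == 1
Before assert 2*acc > 2*j - 7 <==> mem[n + 2] != 3*mem[w + 3] + 9: (2*acc > 2*j - 7 <==> mem[n + 2] != 3*mem[w + 3] + 9) && (2*j <= 7 || 2*n == 1)
Answer: WP = (2*acc > 2*j - 7 <==> mem[n + 2] != 3*mem[w + 3] + 9) && (2*j <= 7 || 2*n == 1)
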